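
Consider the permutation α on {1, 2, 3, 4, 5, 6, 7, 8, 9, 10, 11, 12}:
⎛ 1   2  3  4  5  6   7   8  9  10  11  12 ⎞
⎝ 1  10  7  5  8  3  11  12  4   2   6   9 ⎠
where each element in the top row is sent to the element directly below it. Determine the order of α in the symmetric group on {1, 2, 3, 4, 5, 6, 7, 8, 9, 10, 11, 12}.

20

Decomposing into disjoint cycles gives cycle lengths 5, 4, 2, 1.
The order of α is the least common multiple of its cycle lengths: lcm(5, 4, 2) = 20.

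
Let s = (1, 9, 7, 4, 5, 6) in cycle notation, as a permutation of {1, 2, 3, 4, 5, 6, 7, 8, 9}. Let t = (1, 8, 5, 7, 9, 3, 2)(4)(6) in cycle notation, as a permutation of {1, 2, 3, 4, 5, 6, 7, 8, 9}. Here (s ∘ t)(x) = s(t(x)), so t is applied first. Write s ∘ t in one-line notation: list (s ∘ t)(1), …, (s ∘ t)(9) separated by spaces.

8 9 2 5 4 1 7 6 3

Chase each element through t then s: 1 → 8 → 8; 2 → 1 → 9; 3 → 2 → 2; 4 → 4 → 5; 5 → 7 → 4; 6 → 6 → 1; 7 → 9 → 7; 8 → 5 → 6; 9 → 3 → 3.
Collecting the images, s ∘ t = [8 9 2 5 4 1 7 6 3].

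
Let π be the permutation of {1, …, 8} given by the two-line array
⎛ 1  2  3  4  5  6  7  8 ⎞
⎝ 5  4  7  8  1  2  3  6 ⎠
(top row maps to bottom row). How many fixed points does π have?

No element satisfies π(x) = x, so there are 0 fixed points.

0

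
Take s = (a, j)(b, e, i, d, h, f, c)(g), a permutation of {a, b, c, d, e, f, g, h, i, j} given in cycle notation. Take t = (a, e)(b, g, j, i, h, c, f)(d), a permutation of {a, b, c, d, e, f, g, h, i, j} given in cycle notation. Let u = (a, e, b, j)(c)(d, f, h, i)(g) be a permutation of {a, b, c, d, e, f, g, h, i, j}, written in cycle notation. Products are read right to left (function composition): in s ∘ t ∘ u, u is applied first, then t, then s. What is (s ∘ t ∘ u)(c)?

c

Apply the permutations in order: u(c) = c, then t(c) = f, then s(f) = c. So (s ∘ t ∘ u)(c) = c.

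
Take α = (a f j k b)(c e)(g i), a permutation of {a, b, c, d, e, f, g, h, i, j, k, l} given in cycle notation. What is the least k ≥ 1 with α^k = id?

10

The disjoint cycles have lengths 5, 2, 2, 1, 1, 1.
The order is lcm(5, 2, 2) = 10.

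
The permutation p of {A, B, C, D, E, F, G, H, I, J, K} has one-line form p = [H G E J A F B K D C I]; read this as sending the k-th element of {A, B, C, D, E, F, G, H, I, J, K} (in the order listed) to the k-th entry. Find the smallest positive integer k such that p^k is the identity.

8

The disjoint-cycle form of p has cycle lengths 8, 2, 1.
The order is lcm(8, 2) = 8.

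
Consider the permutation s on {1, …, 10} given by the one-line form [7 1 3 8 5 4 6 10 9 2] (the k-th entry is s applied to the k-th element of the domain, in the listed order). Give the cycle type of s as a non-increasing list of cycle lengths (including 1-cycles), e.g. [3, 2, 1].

[7, 1, 1, 1]

The disjoint cycles are (1 7 6 4 8 10 2)(3)(5)(9), with lengths 7, 1, 1, 1 in non-increasing order.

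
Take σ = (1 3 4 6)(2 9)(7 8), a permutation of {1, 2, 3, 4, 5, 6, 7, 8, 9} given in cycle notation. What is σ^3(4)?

3

4 lies in the 4-cycle (1 3 4 6).
Advancing 3 steps from 4: 4 → 6 → 1 → 3.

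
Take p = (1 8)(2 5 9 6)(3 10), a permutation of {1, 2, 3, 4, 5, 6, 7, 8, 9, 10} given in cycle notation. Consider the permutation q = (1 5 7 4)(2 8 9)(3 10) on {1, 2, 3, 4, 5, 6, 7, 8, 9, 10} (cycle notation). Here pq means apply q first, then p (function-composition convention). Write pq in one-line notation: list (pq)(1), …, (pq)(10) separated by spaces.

9 1 3 8 7 2 4 6 5 10

For each element, apply q then p: 1 → 5 → 9; 2 → 8 → 1; 3 → 10 → 3; 4 → 1 → 8; 5 → 7 → 7; 6 → 6 → 2; 7 → 4 → 4; 8 → 9 → 6; 9 → 2 → 5; 10 → 3 → 10.
Collecting the images, pq = [9 1 3 8 7 2 4 6 5 10].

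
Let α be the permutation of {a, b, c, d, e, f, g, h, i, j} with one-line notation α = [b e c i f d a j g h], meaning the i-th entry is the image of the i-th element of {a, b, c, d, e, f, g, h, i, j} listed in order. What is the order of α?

The disjoint-cycle form of α has cycle lengths 7, 2, 1.
The order of α is the least common multiple of its cycle lengths: lcm(7, 2) = 14.

14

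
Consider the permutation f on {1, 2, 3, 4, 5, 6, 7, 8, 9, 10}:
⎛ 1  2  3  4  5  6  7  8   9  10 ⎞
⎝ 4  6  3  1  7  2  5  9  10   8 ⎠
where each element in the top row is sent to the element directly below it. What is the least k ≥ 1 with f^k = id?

Writing f as disjoint cycles, the cycle lengths are 3, 2, 2, 2, 1.
The order is lcm(3, 2, 2, 2) = 6.

6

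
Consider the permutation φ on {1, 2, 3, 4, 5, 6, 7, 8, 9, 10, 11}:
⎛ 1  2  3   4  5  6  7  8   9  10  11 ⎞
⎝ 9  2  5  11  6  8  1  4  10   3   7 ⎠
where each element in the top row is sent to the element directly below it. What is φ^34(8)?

1

Tracing 8 → 4 → … returns to 8 after 10 steps, so 8 lies in a 10-cycle (1, 9, 10, 3, 5, 6, 8, 4, 11, 7).
On a 10-cycle, φ^10 is the identity, so φ^34 = φ^4 there (34 ≡ 4 mod 10).
Advancing 4 steps from 8: 8 → 4 → 11 → 7 → 1.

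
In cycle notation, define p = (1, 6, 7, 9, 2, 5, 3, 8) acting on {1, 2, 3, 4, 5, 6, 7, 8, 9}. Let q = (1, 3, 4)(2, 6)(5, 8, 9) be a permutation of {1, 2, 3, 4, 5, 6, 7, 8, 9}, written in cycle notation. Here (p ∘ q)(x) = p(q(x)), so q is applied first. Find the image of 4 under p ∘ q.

6

(p ∘ q)(4) = p(q(4)). q(4) = 1, then p(1) = 6. So (p ∘ q)(4) = 6.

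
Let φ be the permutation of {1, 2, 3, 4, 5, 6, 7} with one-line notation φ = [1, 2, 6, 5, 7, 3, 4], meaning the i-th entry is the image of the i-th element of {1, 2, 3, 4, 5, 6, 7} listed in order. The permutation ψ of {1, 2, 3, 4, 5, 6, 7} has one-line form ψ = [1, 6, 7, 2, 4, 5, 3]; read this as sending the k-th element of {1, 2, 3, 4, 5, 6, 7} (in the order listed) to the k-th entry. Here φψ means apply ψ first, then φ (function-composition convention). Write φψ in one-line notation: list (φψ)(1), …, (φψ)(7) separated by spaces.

(φψ)(x) = φ(ψ(x)). Computing each image: φ(ψ(1)) = φ(1) = 1, φ(ψ(2)) = φ(6) = 3, φ(ψ(3)) = φ(7) = 4, φ(ψ(4)) = φ(2) = 2, φ(ψ(5)) = φ(4) = 5, φ(ψ(6)) = φ(5) = 7, φ(ψ(7)) = φ(3) = 6.
Hence φψ = [1 3 4 2 5 7 6].

1 3 4 2 5 7 6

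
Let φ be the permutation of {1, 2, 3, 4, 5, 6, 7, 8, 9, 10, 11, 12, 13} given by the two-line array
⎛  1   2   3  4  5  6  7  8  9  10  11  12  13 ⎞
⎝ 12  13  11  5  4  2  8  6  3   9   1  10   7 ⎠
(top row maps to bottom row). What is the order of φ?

30

Writing φ as disjoint cycles, the cycle lengths are 6, 5, 2.
The order is lcm(6, 5, 2) = 30.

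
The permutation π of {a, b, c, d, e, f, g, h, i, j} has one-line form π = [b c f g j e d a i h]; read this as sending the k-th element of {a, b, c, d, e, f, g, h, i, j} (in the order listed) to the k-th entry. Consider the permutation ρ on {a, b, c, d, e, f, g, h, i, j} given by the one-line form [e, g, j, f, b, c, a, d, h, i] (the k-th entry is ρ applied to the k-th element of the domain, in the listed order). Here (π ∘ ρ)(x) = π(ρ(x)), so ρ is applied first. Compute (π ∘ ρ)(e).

First apply ρ: ρ(e) = b, then π(b) = c. Thus (π ∘ ρ)(e) = c.

c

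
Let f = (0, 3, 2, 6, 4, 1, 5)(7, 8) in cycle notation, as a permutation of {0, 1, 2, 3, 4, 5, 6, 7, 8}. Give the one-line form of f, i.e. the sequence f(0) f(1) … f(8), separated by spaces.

3 5 6 2 1 0 4 8 7

Image by image: 0↦3, 1↦5, 2↦6, 3↦2, 4↦1, 5↦0, 6↦4, 7↦8, 8↦7.
So the one-line form is 3 5 6 2 1 0 4 8 7.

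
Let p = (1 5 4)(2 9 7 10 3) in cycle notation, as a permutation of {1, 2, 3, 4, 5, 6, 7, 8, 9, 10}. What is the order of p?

15

The disjoint cycles have lengths 5, 3, 1, 1.
Since disjoint cycles commute, ord(p) = lcm(5, 3) = 15.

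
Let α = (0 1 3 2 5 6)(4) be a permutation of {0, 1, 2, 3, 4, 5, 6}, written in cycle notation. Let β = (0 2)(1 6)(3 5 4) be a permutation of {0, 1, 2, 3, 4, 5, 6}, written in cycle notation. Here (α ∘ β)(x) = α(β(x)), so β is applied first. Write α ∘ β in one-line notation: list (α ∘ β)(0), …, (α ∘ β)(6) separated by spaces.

(α ∘ β)(x) = α(β(x)). Computing each image: α(β(0)) = α(2) = 5, α(β(1)) = α(6) = 0, α(β(2)) = α(0) = 1, α(β(3)) = α(5) = 6, α(β(4)) = α(3) = 2, α(β(5)) = α(4) = 4, α(β(6)) = α(1) = 3.
Hence α ∘ β = [5 0 1 6 2 4 3].

5 0 1 6 2 4 3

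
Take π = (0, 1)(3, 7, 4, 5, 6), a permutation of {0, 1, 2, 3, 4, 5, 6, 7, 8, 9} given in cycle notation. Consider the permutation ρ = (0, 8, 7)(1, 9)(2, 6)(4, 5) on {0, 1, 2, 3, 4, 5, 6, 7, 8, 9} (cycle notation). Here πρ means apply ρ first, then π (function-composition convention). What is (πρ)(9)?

0

First apply ρ: ρ(9) = 1, then π(1) = 0. Thus (πρ)(9) = 0.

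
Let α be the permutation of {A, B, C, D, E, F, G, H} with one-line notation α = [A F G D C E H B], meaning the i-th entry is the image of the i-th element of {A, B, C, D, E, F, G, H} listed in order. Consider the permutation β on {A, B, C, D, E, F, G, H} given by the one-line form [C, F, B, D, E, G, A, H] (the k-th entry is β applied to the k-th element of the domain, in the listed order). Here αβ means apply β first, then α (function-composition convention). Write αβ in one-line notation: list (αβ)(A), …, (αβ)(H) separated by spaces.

G E F D C H A B

Chase each element through β then α: A → C → G; B → F → E; C → B → F; D → D → D; E → E → C; F → G → H; G → A → A; H → H → B.
So αβ in one-line form is G E F D C H A B.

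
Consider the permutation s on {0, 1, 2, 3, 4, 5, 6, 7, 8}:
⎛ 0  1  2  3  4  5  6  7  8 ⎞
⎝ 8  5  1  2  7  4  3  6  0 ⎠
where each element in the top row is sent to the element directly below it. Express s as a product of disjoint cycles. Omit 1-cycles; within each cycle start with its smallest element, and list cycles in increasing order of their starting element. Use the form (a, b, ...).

(0, 8)(1, 5, 4, 7, 6, 3, 2)

Iterating s from 0 gives 0 → 8 → 0; that is the 2-cycle (0, 8).
Continuing from each remaining unvisited element yields (0, 8)(1, 5, 4, 7, 6, 3, 2).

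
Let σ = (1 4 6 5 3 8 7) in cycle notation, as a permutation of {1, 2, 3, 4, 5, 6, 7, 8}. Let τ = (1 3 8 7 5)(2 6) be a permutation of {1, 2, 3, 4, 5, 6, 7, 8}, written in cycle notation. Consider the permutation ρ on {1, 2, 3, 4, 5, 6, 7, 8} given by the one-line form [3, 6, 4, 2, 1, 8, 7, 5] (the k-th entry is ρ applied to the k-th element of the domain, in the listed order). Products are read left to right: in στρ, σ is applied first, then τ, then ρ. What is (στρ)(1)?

2

(στρ)(1) = ρ(τ(σ(1))). σ(1) = 4, then τ(4) = 4, then ρ(4) = 2, so the result is 2.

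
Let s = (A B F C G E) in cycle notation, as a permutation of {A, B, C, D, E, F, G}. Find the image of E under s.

A

In the cycle (A B F C G E), E is followed by A, so s(E) = A.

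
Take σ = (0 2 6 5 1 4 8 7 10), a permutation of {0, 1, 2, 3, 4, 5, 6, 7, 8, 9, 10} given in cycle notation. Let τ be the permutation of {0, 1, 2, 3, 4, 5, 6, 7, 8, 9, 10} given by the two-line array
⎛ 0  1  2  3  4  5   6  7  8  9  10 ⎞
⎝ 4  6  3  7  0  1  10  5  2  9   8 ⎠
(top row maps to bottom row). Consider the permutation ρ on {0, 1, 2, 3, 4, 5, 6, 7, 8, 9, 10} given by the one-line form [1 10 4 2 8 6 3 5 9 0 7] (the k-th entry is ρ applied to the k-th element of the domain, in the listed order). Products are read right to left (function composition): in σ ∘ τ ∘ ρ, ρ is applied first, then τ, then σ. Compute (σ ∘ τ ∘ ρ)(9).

8

(σ ∘ τ ∘ ρ)(9) = σ(τ(ρ(9))). ρ(9) = 0, then τ(0) = 4, then σ(4) = 8, so the result is 8.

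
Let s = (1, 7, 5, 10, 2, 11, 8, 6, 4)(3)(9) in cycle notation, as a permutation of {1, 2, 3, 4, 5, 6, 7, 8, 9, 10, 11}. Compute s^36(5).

5 lies in the 9-cycle (1, 7, 5, 10, 2, 11, 8, 6, 4).
Since the cycle has length 9, s^36 acts on it the same as s^0 (36 mod 9 = 0).
So s^36(5) = 5.

5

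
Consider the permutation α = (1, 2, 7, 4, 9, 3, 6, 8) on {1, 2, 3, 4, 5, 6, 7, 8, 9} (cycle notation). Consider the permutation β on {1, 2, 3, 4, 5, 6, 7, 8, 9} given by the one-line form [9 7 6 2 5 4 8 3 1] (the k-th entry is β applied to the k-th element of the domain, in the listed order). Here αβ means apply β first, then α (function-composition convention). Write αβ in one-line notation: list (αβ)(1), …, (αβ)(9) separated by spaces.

For each element, apply β then α: 1 → 9 → 3; 2 → 7 → 4; 3 → 6 → 8; 4 → 2 → 7; 5 → 5 → 5; 6 → 4 → 9; 7 → 8 → 1; 8 → 3 → 6; 9 → 1 → 2.
So αβ in one-line form is 3 4 8 7 5 9 1 6 2.

3 4 8 7 5 9 1 6 2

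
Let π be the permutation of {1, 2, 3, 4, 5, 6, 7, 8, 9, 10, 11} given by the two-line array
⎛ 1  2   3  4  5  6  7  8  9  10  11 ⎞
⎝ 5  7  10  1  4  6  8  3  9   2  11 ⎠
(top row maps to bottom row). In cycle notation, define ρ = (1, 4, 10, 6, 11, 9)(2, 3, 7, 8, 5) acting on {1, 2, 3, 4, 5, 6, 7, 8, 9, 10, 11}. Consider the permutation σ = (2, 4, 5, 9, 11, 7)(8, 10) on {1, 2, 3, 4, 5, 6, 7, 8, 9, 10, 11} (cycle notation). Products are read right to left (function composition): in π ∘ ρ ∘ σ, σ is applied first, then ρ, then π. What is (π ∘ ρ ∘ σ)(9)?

Apply the permutations in order: σ(9) = 11, then ρ(11) = 9, then π(9) = 9. So (π ∘ ρ ∘ σ)(9) = 9.

9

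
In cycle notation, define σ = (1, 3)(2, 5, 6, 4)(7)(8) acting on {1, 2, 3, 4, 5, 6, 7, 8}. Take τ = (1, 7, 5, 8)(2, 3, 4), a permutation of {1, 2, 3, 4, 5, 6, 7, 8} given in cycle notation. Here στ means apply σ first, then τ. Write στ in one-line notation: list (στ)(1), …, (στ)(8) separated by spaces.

4 8 7 3 6 2 5 1

Chase each element through σ then τ: 1 → 3 → 4; 2 → 5 → 8; 3 → 1 → 7; 4 → 2 → 3; 5 → 6 → 6; 6 → 4 → 2; 7 → 7 → 5; 8 → 8 → 1.
Collecting the images, στ = [4 8 7 3 6 2 5 1].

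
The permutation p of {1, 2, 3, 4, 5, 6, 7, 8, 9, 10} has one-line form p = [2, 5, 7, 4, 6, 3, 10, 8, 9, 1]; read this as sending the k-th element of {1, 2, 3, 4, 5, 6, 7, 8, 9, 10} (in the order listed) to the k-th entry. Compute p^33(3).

5

Tracing 3 → 7 → … returns to 3 after 7 steps, so 3 lies in a 7-cycle (1, 2, 5, 6, 3, 7, 10).
Powers repeat with period 7 on this cycle, and 33 mod 7 = 5, so p^33(3) = p^5(3).
Advancing 5 steps from 3: 3 → 7 → 10 → 1 → 2 → 5.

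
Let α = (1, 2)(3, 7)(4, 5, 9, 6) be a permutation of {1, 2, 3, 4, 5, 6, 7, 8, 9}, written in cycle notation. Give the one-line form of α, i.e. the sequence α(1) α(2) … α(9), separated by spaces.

Reading each image from the cycles: 1→2, 2→1, 3→7, 4→5, 5→9, 6→4, 7→3, 8→8, 9→6.
Listing these in domain order gives 2 1 7 5 9 4 3 8 6.

2 1 7 5 9 4 3 8 6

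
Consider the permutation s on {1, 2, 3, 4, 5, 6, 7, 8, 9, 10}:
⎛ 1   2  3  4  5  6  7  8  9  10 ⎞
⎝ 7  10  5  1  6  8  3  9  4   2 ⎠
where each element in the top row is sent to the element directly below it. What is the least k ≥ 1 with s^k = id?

8

Decomposing into disjoint cycles gives cycle lengths 8, 2.
The order is lcm(8, 2) = 8.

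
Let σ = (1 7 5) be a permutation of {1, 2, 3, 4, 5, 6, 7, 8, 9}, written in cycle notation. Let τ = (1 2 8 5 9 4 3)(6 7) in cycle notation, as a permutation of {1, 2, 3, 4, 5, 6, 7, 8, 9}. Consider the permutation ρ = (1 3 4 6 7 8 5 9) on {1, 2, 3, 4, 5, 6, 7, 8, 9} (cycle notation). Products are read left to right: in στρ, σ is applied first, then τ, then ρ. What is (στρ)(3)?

3

Apply the permutations in order: σ(3) = 3, then τ(3) = 1, then ρ(1) = 3. So (στρ)(3) = 3.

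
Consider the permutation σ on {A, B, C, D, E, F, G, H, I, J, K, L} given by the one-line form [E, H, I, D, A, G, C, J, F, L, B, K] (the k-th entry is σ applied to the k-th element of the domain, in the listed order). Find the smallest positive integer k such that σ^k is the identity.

20

Writing σ as disjoint cycles, the cycle lengths are 5, 4, 2, 1.
The order of σ is the least common multiple of its cycle lengths: lcm(5, 4, 2) = 20.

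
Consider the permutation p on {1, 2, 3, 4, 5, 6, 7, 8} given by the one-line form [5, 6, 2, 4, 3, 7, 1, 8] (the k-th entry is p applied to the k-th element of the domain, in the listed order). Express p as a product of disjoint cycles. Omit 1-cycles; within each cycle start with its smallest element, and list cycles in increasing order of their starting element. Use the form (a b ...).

From 1: 1 → 5 → 3 → 2 → 6 → 7 → 1, closing the cycle (1 5 3 2 6 7).
Repeating from the next unused element and collecting all non-trivial cycles gives (1 5 3 2 6 7).

(1 5 3 2 6 7)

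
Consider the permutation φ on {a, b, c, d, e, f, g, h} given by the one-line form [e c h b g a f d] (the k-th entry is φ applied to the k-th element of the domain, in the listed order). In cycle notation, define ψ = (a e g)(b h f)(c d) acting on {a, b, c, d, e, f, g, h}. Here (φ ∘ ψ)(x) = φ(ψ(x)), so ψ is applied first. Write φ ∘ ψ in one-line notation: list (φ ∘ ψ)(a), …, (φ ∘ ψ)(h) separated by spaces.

(φ ∘ ψ)(x) = φ(ψ(x)). Computing each image: φ(ψ(a)) = φ(e) = g, φ(ψ(b)) = φ(h) = d, φ(ψ(c)) = φ(d) = b, φ(ψ(d)) = φ(c) = h, φ(ψ(e)) = φ(g) = f, φ(ψ(f)) = φ(b) = c, φ(ψ(g)) = φ(a) = e, φ(ψ(h)) = φ(f) = a.
Hence φ ∘ ψ = [g d b h f c e a].

g d b h f c e a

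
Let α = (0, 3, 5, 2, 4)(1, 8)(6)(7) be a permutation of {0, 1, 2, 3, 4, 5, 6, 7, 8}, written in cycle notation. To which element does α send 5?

2

5 appears in (0, 3, 5, 2, 4); the next entry (wrapping around) is 2.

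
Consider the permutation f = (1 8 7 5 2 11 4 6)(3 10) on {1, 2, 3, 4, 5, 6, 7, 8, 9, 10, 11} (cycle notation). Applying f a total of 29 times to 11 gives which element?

11 lies in the 8-cycle (1 8 7 5 2 11 4 6).
Since the cycle has length 8, f^29 acts on it the same as f^5 (29 mod 8 = 5).
Advancing 5 steps from 11: 11 → 4 → 6 → 1 → 8 → 7.

7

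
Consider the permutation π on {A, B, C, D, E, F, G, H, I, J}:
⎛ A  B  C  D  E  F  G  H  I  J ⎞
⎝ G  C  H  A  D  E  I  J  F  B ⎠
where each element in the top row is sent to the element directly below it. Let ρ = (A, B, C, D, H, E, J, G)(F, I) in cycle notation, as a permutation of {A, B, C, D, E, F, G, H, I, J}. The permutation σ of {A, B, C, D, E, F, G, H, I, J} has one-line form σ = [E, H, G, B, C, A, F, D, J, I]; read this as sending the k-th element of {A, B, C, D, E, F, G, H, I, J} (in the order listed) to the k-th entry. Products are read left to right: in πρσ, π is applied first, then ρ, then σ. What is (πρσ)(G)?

A

Chase G: π(G) = I; ρ(I) = F; σ(F) = A. Hence (πρσ)(G) = A.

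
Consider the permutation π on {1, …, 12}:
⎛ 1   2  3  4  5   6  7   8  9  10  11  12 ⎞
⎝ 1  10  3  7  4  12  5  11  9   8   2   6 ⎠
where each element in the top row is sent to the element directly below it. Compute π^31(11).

Tracing 11 → 2 → … returns to 11 after 4 steps, so 11 lies in a 4-cycle (2, 10, 8, 11).
On a 4-cycle, π^4 is the identity, so π^31 = π^3 there (31 ≡ 3 mod 4).
Stepping 3 places around the cycle: 11 → 2 → 10 → 8.

8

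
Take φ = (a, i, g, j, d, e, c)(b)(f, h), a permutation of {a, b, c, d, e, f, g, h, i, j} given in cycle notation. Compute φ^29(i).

i lies in the 7-cycle (a, i, g, j, d, e, c).
Since the cycle has length 7, φ^29 acts on it the same as φ^1 (29 mod 7 = 1).
Advancing 1 step from i: i → g.

g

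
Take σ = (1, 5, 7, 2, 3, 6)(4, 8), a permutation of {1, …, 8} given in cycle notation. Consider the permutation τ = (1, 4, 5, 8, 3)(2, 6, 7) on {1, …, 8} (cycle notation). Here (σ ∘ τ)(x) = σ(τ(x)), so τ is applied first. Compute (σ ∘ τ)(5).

4

τ(5) = 8, then σ(8) = 4; composing gives (σ ∘ τ)(5) = 4.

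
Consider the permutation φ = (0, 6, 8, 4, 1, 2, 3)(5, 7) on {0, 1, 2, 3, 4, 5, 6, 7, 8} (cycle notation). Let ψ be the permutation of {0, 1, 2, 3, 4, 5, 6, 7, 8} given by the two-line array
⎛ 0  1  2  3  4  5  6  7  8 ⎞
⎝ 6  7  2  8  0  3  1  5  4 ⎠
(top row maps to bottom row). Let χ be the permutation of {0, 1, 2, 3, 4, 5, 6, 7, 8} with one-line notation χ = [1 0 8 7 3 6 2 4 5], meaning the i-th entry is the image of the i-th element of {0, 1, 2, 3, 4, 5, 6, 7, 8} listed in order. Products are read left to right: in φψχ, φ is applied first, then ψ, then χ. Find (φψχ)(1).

8

(φψχ)(1) = χ(ψ(φ(1))). φ(1) = 2, then ψ(2) = 2, then χ(2) = 8, so the result is 8.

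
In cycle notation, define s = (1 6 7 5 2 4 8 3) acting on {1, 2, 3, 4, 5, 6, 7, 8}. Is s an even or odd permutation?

The cycle lengths are 8.
A cycle is odd iff its length is even; s has 1 even-length cycle, so sgn(s) = (−1)^1 and s is odd.

odd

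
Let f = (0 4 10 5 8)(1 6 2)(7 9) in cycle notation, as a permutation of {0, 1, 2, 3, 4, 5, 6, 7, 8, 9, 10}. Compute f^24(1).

1

1 lies in the 3-cycle (1 6 2).
Powers repeat with period 3 on this cycle, and 24 mod 3 = 0, so f^24(1) = f^0(1).
So f^24(1) = 1.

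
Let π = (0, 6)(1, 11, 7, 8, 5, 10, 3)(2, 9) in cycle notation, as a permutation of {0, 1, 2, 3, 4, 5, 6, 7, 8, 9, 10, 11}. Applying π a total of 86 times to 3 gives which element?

11

3 lies in the 7-cycle (1, 11, 7, 8, 5, 10, 3).
On a 7-cycle, π^7 is the identity, so π^86 = π^2 there (86 ≡ 2 mod 7).
Stepping 2 places around the cycle: 3 → 1 → 11.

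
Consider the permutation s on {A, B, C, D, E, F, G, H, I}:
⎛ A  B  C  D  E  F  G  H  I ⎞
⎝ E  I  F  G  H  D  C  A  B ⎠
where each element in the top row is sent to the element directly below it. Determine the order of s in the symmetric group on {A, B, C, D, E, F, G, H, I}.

12

Decomposing into disjoint cycles gives cycle lengths 4, 3, 2.
Since disjoint cycles commute, ord(s) = lcm(4, 3, 2) = 12.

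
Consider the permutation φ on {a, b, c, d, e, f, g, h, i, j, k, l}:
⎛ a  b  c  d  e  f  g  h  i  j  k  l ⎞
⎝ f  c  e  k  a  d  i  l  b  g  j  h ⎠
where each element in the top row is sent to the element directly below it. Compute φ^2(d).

j

Tracing d → k → … returns to d after 10 steps, so d lies in a 10-cycle (a f d k j g i b c e).
Advancing 2 steps from d: d → k → j.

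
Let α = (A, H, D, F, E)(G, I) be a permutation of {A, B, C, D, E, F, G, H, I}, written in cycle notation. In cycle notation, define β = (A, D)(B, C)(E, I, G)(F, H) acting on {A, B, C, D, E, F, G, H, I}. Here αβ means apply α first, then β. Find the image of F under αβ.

(αβ)(F) = β(α(F)). α(F) = E, then β(E) = I. So (αβ)(F) = I.

I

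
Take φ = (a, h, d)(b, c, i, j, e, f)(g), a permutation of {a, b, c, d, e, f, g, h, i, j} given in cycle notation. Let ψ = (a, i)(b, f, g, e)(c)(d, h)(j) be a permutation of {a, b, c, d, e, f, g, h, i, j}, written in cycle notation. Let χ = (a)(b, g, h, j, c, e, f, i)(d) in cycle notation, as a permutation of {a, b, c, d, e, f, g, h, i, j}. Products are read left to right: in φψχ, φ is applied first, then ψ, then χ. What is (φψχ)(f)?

i

Chase f: φ(f) = b; ψ(b) = f; χ(f) = i. Hence (φψχ)(f) = i.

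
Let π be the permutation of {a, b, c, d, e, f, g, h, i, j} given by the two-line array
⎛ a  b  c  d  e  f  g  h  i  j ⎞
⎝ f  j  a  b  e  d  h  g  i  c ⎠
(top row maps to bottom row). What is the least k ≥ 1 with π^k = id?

Writing π as disjoint cycles, the cycle lengths are 6, 2, 1, 1.
The order is lcm(6, 2) = 6.

6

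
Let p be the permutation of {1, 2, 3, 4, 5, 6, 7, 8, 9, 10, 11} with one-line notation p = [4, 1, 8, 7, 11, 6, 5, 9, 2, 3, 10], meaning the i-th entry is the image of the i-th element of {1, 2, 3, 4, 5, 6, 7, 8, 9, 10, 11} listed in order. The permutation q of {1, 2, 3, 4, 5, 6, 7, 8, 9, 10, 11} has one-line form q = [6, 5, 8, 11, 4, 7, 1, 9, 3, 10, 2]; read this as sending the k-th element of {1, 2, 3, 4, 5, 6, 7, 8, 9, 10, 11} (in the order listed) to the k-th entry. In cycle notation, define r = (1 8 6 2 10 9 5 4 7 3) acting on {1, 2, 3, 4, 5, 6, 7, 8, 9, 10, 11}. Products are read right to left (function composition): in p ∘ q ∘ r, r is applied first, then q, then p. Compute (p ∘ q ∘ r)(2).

3

Chase 2: r(2) = 10; q(10) = 10; p(10) = 3. Hence (p ∘ q ∘ r)(2) = 3.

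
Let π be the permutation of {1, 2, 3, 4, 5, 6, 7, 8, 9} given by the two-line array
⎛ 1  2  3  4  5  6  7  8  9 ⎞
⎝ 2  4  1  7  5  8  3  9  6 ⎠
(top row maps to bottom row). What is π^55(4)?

4

Tracing 4 → 7 → … returns to 4 after 5 steps, so 4 lies in a 5-cycle (1 2 4 7 3).
Powers repeat with period 5 on this cycle, and 55 mod 5 = 0, so π^55(4) = π^0(4).
So π^55(4) = 4.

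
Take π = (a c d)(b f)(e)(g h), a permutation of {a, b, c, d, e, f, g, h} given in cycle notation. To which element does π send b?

Within (b f), b ↦ f.

f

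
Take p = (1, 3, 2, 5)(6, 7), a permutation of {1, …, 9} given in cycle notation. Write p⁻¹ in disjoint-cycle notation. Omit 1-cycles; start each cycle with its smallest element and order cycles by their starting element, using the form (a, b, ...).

The inverse reverses each cycle.
Reversing each cycle of p and rotating so the smallest element leads gives (1, 5, 2, 3)(6, 7).

(1, 5, 2, 3)(6, 7)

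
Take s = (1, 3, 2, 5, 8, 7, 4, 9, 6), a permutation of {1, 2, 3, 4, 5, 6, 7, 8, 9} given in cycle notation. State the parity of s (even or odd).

even

The cycle lengths are 9.
A cycle is odd iff its length is even; s has 0 even-length cycles, so sgn(s) = (−1)^0 and s is even.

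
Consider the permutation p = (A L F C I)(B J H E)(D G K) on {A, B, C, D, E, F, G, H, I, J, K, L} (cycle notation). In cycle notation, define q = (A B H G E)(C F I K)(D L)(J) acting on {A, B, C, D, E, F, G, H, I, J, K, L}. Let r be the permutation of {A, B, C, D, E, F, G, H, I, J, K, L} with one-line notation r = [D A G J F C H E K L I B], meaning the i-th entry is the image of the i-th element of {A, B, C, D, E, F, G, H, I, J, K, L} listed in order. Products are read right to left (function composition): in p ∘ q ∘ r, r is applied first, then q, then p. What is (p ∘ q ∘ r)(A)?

F

Apply the permutations in order: r(A) = D, then q(D) = L, then p(L) = F. So (p ∘ q ∘ r)(A) = F.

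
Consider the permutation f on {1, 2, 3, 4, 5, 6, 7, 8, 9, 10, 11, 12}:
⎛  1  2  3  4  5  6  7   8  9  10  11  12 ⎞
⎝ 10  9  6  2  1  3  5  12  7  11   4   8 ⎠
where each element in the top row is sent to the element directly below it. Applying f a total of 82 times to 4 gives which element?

9

Tracing 4 → 2 → … returns to 4 after 8 steps, so 4 lies in an 8-cycle (1 10 11 4 2 9 7 5).
On an 8-cycle, f^8 is the identity, so f^82 = f^2 there (82 ≡ 2 mod 8).
Advancing 2 steps from 4: 4 → 2 → 9.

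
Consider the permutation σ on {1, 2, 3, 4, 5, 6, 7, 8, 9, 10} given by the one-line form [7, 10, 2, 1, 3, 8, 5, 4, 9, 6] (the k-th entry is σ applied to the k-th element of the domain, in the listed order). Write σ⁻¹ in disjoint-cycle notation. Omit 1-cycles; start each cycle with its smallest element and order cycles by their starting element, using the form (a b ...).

The cycle decomposition of σ is (1 7 5 3 2 10 6 8 4).
The inverse reverses every cycle; in canonical form, σ⁻¹ = (1 4 8 6 10 2 3 5 7).

(1 4 8 6 10 2 3 5 7)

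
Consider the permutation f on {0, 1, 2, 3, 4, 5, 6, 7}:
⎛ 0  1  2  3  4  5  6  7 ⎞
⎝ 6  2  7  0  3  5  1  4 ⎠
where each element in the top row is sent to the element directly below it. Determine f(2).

The entry below 2 in the array is 7, so f(2) = 7.

7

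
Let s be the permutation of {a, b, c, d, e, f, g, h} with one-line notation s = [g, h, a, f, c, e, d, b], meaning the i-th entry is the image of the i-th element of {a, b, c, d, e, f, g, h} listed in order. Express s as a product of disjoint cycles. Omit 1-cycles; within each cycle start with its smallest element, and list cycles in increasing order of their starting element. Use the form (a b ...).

Iterating s from a gives a → g → d → f → e → c → a; that is the 6-cycle (a g d f e c).
Continuing from each remaining unvisited element yields (a g d f e c)(b h).

(a g d f e c)(b h)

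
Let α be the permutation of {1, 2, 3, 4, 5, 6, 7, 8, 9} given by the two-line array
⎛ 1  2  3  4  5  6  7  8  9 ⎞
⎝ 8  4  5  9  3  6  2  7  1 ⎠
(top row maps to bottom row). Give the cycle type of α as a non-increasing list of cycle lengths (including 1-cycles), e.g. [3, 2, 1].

The disjoint cycles are (1, 8, 7, 2, 4, 9)(3, 5)(6), with lengths 6, 2, 1 in non-increasing order.

[6, 2, 1]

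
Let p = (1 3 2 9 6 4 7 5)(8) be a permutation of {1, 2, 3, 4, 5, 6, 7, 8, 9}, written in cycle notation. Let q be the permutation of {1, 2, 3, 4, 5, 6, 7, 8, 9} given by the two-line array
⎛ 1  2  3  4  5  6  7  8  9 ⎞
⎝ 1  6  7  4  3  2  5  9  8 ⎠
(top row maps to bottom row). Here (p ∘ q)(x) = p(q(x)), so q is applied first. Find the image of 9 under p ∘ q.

8

q(9) = 8, then p(8) = 8; composing gives (p ∘ q)(9) = 8.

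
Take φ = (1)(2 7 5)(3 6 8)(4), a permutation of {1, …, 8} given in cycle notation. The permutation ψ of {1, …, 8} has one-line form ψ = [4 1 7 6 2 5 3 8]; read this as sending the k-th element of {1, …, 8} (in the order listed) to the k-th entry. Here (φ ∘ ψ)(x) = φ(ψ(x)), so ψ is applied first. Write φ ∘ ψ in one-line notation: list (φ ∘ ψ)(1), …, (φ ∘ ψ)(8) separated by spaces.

(φ ∘ ψ)(x) = φ(ψ(x)). Computing each image: φ(ψ(1)) = φ(4) = 4, φ(ψ(2)) = φ(1) = 1, φ(ψ(3)) = φ(7) = 5, φ(ψ(4)) = φ(6) = 8, φ(ψ(5)) = φ(2) = 7, φ(ψ(6)) = φ(5) = 2, φ(ψ(7)) = φ(3) = 6, φ(ψ(8)) = φ(8) = 3.
Hence φ ∘ ψ = [4 1 5 8 7 2 6 3].

4 1 5 8 7 2 6 3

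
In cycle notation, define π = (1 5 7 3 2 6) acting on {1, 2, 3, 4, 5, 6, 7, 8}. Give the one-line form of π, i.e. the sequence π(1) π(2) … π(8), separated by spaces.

Each element maps to the next entry in its cycle (wrapping to the front): 1→5, 2→6, 3→2, 4→4, 5→7, 6→1, 7→3, 8→8.
So the one-line form is 5 6 2 4 7 1 3 8.

5 6 2 4 7 1 3 8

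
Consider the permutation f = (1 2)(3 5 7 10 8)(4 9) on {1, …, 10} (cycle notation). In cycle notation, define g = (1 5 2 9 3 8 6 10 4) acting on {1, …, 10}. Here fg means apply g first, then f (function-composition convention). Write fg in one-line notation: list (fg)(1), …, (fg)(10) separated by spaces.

7 4 3 2 1 8 10 6 5 9

(fg)(x) = f(g(x)). Computing each image: f(g(1)) = f(5) = 7, f(g(2)) = f(9) = 4, f(g(3)) = f(8) = 3, f(g(4)) = f(1) = 2, f(g(5)) = f(2) = 1, f(g(6)) = f(10) = 8, f(g(7)) = f(7) = 10, f(g(8)) = f(6) = 6, f(g(9)) = f(3) = 5, f(g(10)) = f(4) = 9.
Hence fg = [7 4 3 2 1 8 10 6 5 9].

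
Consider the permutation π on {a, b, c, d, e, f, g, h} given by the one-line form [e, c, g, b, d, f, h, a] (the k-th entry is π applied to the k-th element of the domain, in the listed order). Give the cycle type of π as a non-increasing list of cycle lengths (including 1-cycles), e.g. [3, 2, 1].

[7, 1]

The disjoint cycles are (a, e, d, b, c, g, h)(f), with lengths 7, 1 in non-increasing order.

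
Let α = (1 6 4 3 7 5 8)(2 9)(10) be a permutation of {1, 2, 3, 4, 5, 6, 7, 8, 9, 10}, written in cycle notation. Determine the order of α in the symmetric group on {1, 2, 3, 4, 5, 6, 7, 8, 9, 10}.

The cycle type of α is (7, 2, 1).
Since disjoint cycles commute, ord(α) = lcm(7, 2) = 14.

14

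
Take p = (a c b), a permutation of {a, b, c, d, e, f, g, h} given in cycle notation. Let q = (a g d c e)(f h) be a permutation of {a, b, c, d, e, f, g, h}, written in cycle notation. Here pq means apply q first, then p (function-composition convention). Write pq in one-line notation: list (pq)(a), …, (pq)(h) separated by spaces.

g a e b c h d f

Chase each element through q then p: a → g → g; b → b → a; c → e → e; d → c → b; e → a → c; f → h → h; g → d → d; h → f → f.
Collecting the images, pq = [g a e b c h d f].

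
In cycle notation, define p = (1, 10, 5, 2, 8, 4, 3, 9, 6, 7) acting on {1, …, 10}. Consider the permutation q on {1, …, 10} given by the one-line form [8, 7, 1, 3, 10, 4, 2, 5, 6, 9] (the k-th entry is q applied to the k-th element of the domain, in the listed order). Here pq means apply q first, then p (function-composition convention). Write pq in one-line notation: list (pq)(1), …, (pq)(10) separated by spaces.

(pq)(x) = p(q(x)). Computing each image: p(q(1)) = p(8) = 4, p(q(2)) = p(7) = 1, p(q(3)) = p(1) = 10, p(q(4)) = p(3) = 9, p(q(5)) = p(10) = 5, p(q(6)) = p(4) = 3, p(q(7)) = p(2) = 8, p(q(8)) = p(5) = 2, p(q(9)) = p(6) = 7, p(q(10)) = p(9) = 6.
Hence pq = [4 1 10 9 5 3 8 2 7 6].

4 1 10 9 5 3 8 2 7 6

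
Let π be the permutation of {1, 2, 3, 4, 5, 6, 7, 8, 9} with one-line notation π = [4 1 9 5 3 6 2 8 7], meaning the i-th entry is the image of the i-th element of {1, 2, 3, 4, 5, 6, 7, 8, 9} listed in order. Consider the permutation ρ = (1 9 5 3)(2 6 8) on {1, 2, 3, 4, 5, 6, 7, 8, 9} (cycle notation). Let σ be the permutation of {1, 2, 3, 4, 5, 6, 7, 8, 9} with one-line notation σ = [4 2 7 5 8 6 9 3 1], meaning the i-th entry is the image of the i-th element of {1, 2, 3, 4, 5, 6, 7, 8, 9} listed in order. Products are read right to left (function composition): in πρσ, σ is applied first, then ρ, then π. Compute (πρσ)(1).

Chase 1: σ(1) = 4; ρ(4) = 4; π(4) = 5. Hence (πρσ)(1) = 5.

5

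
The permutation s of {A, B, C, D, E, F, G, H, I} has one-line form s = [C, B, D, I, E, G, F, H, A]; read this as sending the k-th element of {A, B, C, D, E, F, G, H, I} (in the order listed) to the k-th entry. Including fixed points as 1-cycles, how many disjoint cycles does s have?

5

The cycle decomposition is (A, C, D, I)(B)(E)(F, G)(H), which has 5 cycles (counting 1-cycles).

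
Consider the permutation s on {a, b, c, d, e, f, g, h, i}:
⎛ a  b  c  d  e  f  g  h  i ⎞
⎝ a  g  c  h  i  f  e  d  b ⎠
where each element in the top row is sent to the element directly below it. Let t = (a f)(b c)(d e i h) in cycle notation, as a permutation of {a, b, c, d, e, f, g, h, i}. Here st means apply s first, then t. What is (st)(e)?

(st)(e) = t(s(e)). s(e) = i, then t(i) = h. So (st)(e) = h.

h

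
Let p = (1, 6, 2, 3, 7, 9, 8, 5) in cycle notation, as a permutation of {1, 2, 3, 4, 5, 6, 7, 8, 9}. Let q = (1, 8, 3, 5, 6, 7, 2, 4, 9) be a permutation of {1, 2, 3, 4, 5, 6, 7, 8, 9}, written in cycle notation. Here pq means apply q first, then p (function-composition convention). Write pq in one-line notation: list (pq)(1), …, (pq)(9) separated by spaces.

Chase each element through q then p: 1 → 8 → 5; 2 → 4 → 4; 3 → 5 → 1; 4 → 9 → 8; 5 → 6 → 2; 6 → 7 → 9; 7 → 2 → 3; 8 → 3 → 7; 9 → 1 → 6.
Collecting the images, pq = [5 4 1 8 2 9 3 7 6].

5 4 1 8 2 9 3 7 6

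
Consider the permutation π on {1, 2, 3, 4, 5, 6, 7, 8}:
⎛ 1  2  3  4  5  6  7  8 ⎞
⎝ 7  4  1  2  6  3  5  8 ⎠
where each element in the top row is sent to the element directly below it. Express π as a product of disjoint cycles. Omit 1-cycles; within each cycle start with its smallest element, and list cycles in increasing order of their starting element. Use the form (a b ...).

(1 7 5 6 3)(2 4)

Iterating π from 1 gives 1 → 7 → 5 → 6 → 3 → 1; that is the 5-cycle (1 7 5 6 3).
Continuing from each remaining unvisited element yields (1 7 5 6 3)(2 4).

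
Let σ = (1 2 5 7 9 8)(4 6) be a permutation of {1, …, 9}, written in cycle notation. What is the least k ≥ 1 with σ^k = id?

The cycle type of σ is (6, 2, 1).
The order of σ is the least common multiple of its cycle lengths: lcm(6, 2) = 6.

6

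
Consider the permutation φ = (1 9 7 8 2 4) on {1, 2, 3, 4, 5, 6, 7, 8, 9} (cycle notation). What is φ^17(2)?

8

2 lies in the 6-cycle (1 9 7 8 2 4).
Since the cycle has length 6, φ^17 acts on it the same as φ^5 (17 mod 6 = 5).
Advancing 5 steps from 2: 2 → 4 → 1 → 9 → 7 → 8.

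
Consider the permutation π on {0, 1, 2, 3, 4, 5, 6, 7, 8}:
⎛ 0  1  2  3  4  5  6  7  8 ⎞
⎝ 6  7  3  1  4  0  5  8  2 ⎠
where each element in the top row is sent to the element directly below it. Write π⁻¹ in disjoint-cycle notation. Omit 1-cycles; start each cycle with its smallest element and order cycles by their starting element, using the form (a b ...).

First write π in disjoint cycles: (0 6 5)(1 7 8 2 3).
The inverse reverses every cycle; in canonical form, π⁻¹ = (0 5 6)(1 3 2 8 7).

(0 5 6)(1 3 2 8 7)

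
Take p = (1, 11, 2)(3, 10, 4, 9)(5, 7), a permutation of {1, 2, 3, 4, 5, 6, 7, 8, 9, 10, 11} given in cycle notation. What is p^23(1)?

2

1 lies in the 3-cycle (1, 11, 2).
Powers repeat with period 3 on this cycle, and 23 mod 3 = 2, so p^23(1) = p^2(1).
Stepping 2 places around the cycle: 1 → 11 → 2.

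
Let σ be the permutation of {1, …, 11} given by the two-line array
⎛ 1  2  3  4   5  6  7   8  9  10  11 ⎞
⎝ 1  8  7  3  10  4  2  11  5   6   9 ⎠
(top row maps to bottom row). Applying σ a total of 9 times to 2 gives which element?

7

Tracing 2 → 8 → … returns to 2 after 10 steps, so 2 lies in a 10-cycle (2 8 11 9 5 10 6 4 3 7).
Stepping 9 places around the cycle: 2 → 8 → 11 → 9 → 5 → 10 → 6 → 4 → 3 → 7.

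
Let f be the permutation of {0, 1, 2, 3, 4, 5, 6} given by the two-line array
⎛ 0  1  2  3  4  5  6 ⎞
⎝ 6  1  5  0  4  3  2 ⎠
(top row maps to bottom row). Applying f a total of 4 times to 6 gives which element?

Tracing 6 → 2 → … returns to 6 after 5 steps, so 6 lies in a 5-cycle (0, 6, 2, 5, 3).
Stepping 4 places around the cycle: 6 → 2 → 5 → 3 → 0.

0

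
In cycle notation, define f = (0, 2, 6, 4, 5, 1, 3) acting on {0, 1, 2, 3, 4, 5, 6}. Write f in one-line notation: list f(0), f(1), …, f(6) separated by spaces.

2 3 6 0 5 1 4

Each element maps to the next entry in its cycle (wrapping to the front): 0↦2, 1↦3, 2↦6, 3↦0, 4↦5, 5↦1, 6↦4.
So the one-line form is 2 3 6 0 5 1 4.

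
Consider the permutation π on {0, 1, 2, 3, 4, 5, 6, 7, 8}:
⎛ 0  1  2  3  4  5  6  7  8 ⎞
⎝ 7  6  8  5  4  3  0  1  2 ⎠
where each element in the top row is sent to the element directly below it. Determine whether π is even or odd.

odd

In disjoint-cycle form the cycle lengths are 4, 2, 2, 1.
A cycle of length ℓ contributes ℓ−1 transpositions, so π is a product of 3 + 1 + 1 = 5 transpositions — odd.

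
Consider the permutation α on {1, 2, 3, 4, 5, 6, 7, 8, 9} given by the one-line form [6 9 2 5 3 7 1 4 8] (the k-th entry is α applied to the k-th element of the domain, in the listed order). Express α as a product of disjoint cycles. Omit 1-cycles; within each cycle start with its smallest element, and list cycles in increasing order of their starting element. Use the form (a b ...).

Iterating α from 1 gives 1 → 6 → 7 → 1; that is the 3-cycle (1 6 7).
Repeating from the next unused element and collecting all non-trivial cycles gives (1 6 7)(2 9 8 4 5 3).

(1 6 7)(2 9 8 4 5 3)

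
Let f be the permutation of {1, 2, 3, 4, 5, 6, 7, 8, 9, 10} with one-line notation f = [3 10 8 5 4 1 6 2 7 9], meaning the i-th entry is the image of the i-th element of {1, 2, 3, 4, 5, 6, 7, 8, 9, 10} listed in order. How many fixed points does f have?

0

No element satisfies f(x) = x, so there are 0 fixed points.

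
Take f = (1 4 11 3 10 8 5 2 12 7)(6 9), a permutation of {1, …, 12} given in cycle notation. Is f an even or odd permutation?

even

The cycle lengths are 10, 2.
A cycle of length ℓ contributes ℓ−1 transpositions, so f is a product of 9 + 1 = 10 transpositions — even.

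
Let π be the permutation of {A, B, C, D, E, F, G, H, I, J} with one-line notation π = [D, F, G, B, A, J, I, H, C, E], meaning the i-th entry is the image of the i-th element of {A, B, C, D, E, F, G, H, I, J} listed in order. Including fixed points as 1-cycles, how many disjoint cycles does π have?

3

The cycle decomposition is (A D B F J E)(C G I)(H), which has 3 cycles (counting 1-cycles).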